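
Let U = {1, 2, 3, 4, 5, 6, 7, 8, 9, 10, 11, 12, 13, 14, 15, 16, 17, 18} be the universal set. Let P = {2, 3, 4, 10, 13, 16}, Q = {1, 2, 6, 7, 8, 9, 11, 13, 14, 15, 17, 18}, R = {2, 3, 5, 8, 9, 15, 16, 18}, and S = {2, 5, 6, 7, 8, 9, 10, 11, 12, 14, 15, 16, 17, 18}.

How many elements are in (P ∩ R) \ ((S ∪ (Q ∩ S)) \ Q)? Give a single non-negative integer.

P ∩ R = {2, 3, 16}
Q ∩ S = {2, 6, 7, 8, 9, 11, 14, 15, 17, 18}
S ∪ (Q ∩ S) = {2, 5, 6, 7, 8, 9, 10, 11, 12, 14, 15, 16, 17, 18}
(S ∪ (Q ∩ S)) \ Q = {5, 10, 12, 16}
(P ∩ R) \ ((S ∪ (Q ∩ S)) \ Q) = {2, 3}
|(P ∩ R) \ ((S ∪ (Q ∩ S)) \ Q)| = 2

2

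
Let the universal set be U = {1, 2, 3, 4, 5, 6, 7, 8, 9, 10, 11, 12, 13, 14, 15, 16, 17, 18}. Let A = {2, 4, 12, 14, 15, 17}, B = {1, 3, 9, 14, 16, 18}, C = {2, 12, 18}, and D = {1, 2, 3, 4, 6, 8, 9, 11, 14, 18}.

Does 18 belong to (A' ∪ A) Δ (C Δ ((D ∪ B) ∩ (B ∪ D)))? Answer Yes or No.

18 ∉ A, so 18 ∈ A'
18 ∈ A' and 18 ∉ A, so 18 ∈ A' ∪ A
18 ∈ D and 18 ∈ B, so 18 ∈ D ∪ B
18 ∈ B and 18 ∈ D, so 18 ∈ B ∪ D
18 ∈ (D ∪ B) and 18 ∈ (B ∪ D), so 18 ∈ (D ∪ B) ∩ (B ∪ D)
18 ∈ C and 18 ∈ ((D ∪ B) ∩ (B ∪ D)), so 18 ∉ C Δ ((D ∪ B) ∩ (B ∪ D))
18 ∈ (A' ∪ A) and 18 ∉ (C Δ ((D ∪ B) ∩ (B ∪ D))), so 18 ∈ (A' ∪ A) Δ (C Δ ((D ∪ B) ∩ (B ∪ D)))

Yes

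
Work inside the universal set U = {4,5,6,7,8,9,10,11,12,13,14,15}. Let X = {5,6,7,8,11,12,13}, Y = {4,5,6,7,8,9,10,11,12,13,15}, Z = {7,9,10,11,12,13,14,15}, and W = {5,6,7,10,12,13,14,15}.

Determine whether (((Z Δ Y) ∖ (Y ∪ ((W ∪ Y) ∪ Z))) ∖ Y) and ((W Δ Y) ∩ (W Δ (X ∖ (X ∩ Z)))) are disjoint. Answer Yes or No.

Z Δ Y = {4,5,6,8,14}
W ∪ Y = {4,5,6,7,8,9,10,11,12,13,14,15}
(W ∪ Y) ∪ Z = {4,5,6,7,8,9,10,11,12,13,14,15}
Y ∪ ((W ∪ Y) ∪ Z) = {4,5,6,7,8,9,10,11,12,13,14,15}
(Z Δ Y) ∖ (Y ∪ ((W ∪ Y) ∪ Z)) = {}
((Z Δ Y) ∖ (Y ∪ ((W ∪ Y) ∪ Z))) ∖ Y = {}
W Δ Y = {4,8,9,11,14}
X ∩ Z = {7,11,12,13}
X ∖ (X ∩ Z) = {5,6,8}
W Δ (X ∖ (X ∩ Z)) = {7,8,10,12,13,14,15}
(W Δ Y) ∩ (W Δ (X ∖ (X ∩ Z))) = {8,14}
{} and {8,14} share no elements.

Yes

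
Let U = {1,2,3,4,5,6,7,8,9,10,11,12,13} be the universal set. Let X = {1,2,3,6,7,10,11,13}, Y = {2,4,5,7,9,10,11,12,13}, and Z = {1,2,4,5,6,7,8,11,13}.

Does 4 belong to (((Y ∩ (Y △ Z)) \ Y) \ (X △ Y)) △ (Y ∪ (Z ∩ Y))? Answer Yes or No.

4 ∈ Y and 4 ∈ Z, so 4 ∉ Y △ Z
4 ∈ Y and 4 ∉ (Y △ Z), so 4 ∉ Y ∩ (Y △ Z)
4 ∉ (Y ∩ (Y △ Z)) and 4 ∈ Y, so 4 ∉ (Y ∩ (Y △ Z)) \ Y
4 ∉ X and 4 ∈ Y, so 4 ∈ X △ Y
4 ∉ ((Y ∩ (Y △ Z)) \ Y) and 4 ∈ (X △ Y), so 4 ∉ ((Y ∩ (Y △ Z)) \ Y) \ (X △ Y)
4 ∈ Z and 4 ∈ Y, so 4 ∈ Z ∩ Y
4 ∈ Y and 4 ∈ (Z ∩ Y), so 4 ∈ Y ∪ (Z ∩ Y)
4 ∉ (((Y ∩ (Y △ Z)) \ Y) \ (X △ Y)) and 4 ∈ (Y ∪ (Z ∩ Y)), so 4 ∈ (((Y ∩ (Y △ Z)) \ Y) \ (X △ Y)) △ (Y ∪ (Z ∩ Y))

Yes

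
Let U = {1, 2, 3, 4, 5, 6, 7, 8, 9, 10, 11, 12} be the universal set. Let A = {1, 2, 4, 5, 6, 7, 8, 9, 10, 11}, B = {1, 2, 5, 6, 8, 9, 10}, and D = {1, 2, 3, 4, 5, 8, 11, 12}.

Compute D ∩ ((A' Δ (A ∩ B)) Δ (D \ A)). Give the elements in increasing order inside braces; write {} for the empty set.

A' = {3, 12}
A ∩ B = {1, 2, 5, 6, 8, 9, 10}
A' Δ (A ∩ B) = {1, 2, 3, 5, 6, 8, 9, 10, 12}
D \ A = {3, 12}
(A' Δ (A ∩ B)) Δ (D \ A) = {1, 2, 5, 6, 8, 9, 10}
D ∩ ((A' Δ (A ∩ B)) Δ (D \ A)) = {1, 2, 5, 8}

{1, 2, 5, 8}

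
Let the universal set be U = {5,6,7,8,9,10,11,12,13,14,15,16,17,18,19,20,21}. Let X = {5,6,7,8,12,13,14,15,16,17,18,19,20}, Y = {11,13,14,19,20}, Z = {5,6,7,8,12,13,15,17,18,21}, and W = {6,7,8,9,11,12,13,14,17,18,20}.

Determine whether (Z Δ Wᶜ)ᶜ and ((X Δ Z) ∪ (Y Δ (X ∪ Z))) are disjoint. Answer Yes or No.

No

Wᶜ = {5,10,15,16,19,21}
Z Δ Wᶜ = {6,7,8,10,12,13,16,17,18,19}
(Z Δ Wᶜ)ᶜ = {5,9,11,14,15,20,21}
X Δ Z = {14,16,19,20,21}
X ∪ Z = {5,6,7,8,12,13,14,15,16,17,18,19,20,21}
Y Δ (X ∪ Z) = {5,6,7,8,11,12,15,16,17,18,21}
(X Δ Z) ∪ (Y Δ (X ∪ Z)) = {5,6,7,8,11,12,14,15,16,17,18,19,20,21}
5 lies in both, so they are not disjoint.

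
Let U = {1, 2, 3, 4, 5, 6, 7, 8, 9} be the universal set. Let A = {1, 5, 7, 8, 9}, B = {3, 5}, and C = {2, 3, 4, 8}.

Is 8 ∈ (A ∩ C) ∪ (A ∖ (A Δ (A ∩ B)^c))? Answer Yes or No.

Yes

8 ∈ A and 8 ∈ C, so 8 ∈ A ∩ C
8 ∈ A and 8 ∉ B, so 8 ∉ A ∩ B
8 ∈ (A ∩ B)^c since 8 ∉ (A ∩ B)
8 ∈ A and 8 ∈ (A ∩ B)^c, so 8 ∉ A Δ (A ∩ B)^c
8 ∈ A and 8 ∉ (A Δ (A ∩ B)^c), so 8 ∈ A ∖ (A Δ (A ∩ B)^c)
8 ∈ (A ∩ C) and 8 ∈ (A ∖ (A Δ (A ∩ B)^c)), so 8 ∈ (A ∩ C) ∪ (A ∖ (A Δ (A ∩ B)^c))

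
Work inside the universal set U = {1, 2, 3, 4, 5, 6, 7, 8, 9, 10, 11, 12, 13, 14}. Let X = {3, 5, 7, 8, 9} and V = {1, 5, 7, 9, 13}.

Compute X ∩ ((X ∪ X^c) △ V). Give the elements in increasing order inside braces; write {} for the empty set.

{3, 8}

X^c = {1, 2, 4, 6, 10, 11, 12, 13, 14}
X ∪ X^c = {1, 2, 3, 4, 5, 6, 7, 8, 9, 10, 11, 12, 13, 14}
(X ∪ X^c) △ V = {2, 3, 4, 6, 8, 10, 11, 12, 14}
X ∩ ((X ∪ X^c) △ V) = {3, 8}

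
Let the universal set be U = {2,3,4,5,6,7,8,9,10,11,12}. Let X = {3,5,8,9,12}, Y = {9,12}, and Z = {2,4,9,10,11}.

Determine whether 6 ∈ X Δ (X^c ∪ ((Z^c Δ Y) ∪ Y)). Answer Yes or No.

Yes

6 ∉ X, so 6 ∈ X^c
6 ∉ Z, so 6 ∈ Z^c
6 ∈ Z^c and 6 ∉ Y, so 6 ∈ Z^c Δ Y
6 ∈ (Z^c Δ Y) and 6 ∉ Y, so 6 ∈ (Z^c Δ Y) ∪ Y
6 ∈ X^c and 6 ∈ ((Z^c Δ Y) ∪ Y), so 6 ∈ X^c ∪ ((Z^c Δ Y) ∪ Y)
6 ∉ X and 6 ∈ (X^c ∪ ((Z^c Δ Y) ∪ Y)), so 6 ∈ X Δ (X^c ∪ ((Z^c Δ Y) ∪ Y))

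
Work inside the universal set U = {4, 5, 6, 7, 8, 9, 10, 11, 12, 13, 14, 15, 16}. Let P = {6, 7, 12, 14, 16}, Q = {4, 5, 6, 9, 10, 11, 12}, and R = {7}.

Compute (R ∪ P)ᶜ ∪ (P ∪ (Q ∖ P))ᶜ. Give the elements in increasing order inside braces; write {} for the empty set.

R ∪ P = {6, 7, 12, 14, 16}
(R ∪ P)ᶜ = {4, 5, 8, 9, 10, 11, 13, 15}
Q ∖ P = {4, 5, 9, 10, 11}
P ∪ (Q ∖ P) = {4, 5, 6, 7, 9, 10, 11, 12, 14, 16}
(P ∪ (Q ∖ P))ᶜ = {8, 13, 15}
(R ∪ P)ᶜ ∪ (P ∪ (Q ∖ P))ᶜ = {4, 5, 8, 9, 10, 11, 13, 15}

{4, 5, 8, 9, 10, 11, 13, 15}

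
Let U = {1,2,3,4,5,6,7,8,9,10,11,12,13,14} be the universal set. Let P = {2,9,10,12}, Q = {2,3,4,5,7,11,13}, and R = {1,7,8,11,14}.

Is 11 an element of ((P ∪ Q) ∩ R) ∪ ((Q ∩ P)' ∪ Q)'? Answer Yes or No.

Yes

11 ∉ P and 11 ∈ Q, so 11 ∈ P ∪ Q
11 ∈ (P ∪ Q) and 11 ∈ R, so 11 ∈ (P ∪ Q) ∩ R
11 ∈ Q and 11 ∉ P, so 11 ∉ Q ∩ P
11 ∈ (Q ∩ P)' since 11 ∉ (Q ∩ P)
11 ∈ (Q ∩ P)' and 11 ∈ Q, so 11 ∈ (Q ∩ P)' ∪ Q
11 ∉ ((Q ∩ P)' ∪ Q)' since 11 ∈ ((Q ∩ P)' ∪ Q)
11 ∈ ((P ∪ Q) ∩ R) and 11 ∉ ((Q ∩ P)' ∪ Q)', so 11 ∈ ((P ∪ Q) ∩ R) ∪ ((Q ∩ P)' ∪ Q)'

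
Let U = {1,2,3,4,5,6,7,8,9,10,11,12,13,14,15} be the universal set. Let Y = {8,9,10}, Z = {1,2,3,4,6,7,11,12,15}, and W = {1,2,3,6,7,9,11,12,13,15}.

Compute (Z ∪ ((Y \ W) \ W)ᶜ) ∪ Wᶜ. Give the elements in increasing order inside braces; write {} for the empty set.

Y \ W = {8,10}
(Y \ W) \ W = {8,10}
((Y \ W) \ W)ᶜ = {1,2,3,4,5,6,7,9,11,12,13,14,15}
Z ∪ ((Y \ W) \ W)ᶜ = {1,2,3,4,5,6,7,9,11,12,13,14,15}
Wᶜ = {4,5,8,10,14}
(Z ∪ ((Y \ W) \ W)ᶜ) ∪ Wᶜ = {1,2,3,4,5,6,7,8,9,10,11,12,13,14,15}

{1,2,3,4,5,6,7,8,9,10,11,12,13,14,15}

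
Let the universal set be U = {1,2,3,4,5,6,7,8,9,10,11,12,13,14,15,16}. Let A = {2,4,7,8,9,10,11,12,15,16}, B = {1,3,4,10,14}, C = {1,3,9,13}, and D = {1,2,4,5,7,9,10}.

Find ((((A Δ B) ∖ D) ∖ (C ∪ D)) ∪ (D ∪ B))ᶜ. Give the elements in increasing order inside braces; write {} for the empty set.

A Δ B = {1,2,3,7,8,9,11,12,14,15,16}
(A Δ B) ∖ D = {3,8,11,12,14,15,16}
C ∪ D = {1,2,3,4,5,7,9,10,13}
((A Δ B) ∖ D) ∖ (C ∪ D) = {8,11,12,14,15,16}
D ∪ B = {1,2,3,4,5,7,9,10,14}
(((A Δ B) ∖ D) ∖ (C ∪ D)) ∪ (D ∪ B) = {1,2,3,4,5,7,8,9,10,11,12,14,15,16}
((((A Δ B) ∖ D) ∖ (C ∪ D)) ∪ (D ∪ B))ᶜ = {6,13}

{6,13}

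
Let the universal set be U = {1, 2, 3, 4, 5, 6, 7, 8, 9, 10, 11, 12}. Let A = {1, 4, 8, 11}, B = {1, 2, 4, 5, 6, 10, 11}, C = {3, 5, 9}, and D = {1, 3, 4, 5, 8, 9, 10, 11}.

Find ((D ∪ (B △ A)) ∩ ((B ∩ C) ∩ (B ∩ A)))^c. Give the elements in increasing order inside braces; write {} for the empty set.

B △ A = {2, 5, 6, 8, 10}
D ∪ (B △ A) = {1, 2, 3, 4, 5, 6, 8, 9, 10, 11}
B ∩ C = {5}
B ∩ A = {1, 4, 11}
(B ∩ C) ∩ (B ∩ A) = {}
(D ∪ (B △ A)) ∩ ((B ∩ C) ∩ (B ∩ A)) = {}
((D ∪ (B △ A)) ∩ ((B ∩ C) ∩ (B ∩ A)))^c = {1, 2, 3, 4, 5, 6, 7, 8, 9, 10, 11, 12}

{1, 2, 3, 4, 5, 6, 7, 8, 9, 10, 11, 12}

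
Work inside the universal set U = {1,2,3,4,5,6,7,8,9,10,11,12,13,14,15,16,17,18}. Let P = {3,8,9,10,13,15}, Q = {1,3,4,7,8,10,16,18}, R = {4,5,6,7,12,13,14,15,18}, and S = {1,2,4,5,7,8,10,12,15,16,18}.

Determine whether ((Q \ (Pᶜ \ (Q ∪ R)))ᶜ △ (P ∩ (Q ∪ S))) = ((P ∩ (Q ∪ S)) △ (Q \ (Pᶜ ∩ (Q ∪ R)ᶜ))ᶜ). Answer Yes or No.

Pᶜ = {1,2,4,5,6,7,11,12,14,16,17,18}
Q ∪ R = {1,3,4,5,6,7,8,10,12,13,14,15,16,18}
Pᶜ \ (Q ∪ R) = {2,11,17}
Q \ (Pᶜ \ (Q ∪ R)) = {1,3,4,7,8,10,16,18}
(Q \ (Pᶜ \ (Q ∪ R)))ᶜ = {2,5,6,9,11,12,13,14,15,17}
Q ∪ S = {1,2,3,4,5,7,8,10,12,15,16,18}
P ∩ (Q ∪ S) = {3,8,10,15}
(Q \ (Pᶜ \ (Q ∪ R)))ᶜ △ (P ∩ (Q ∪ S)) = {2,3,5,6,8,9,10,11,12,13,14,17}
(Q ∪ R)ᶜ = {2,9,11,17}
Pᶜ ∩ (Q ∪ R)ᶜ = {2,11,17}
Q \ (Pᶜ ∩ (Q ∪ R)ᶜ) = {1,3,4,7,8,10,16,18}
(Q \ (Pᶜ ∩ (Q ∪ R)ᶜ))ᶜ = {2,5,6,9,11,12,13,14,15,17}
(P ∩ (Q ∪ S)) △ (Q \ (Pᶜ ∩ (Q ∪ R)ᶜ))ᶜ = {2,3,5,6,8,9,10,11,12,13,14,17}
Both equal {2,3,5,6,8,9,10,11,12,13,14,17}, so (Q \ (Pᶜ \ (Q ∪ R)))ᶜ △ (P ∩ (Q ∪ S)) = (P ∩ (Q ∪ S)) △ (Q \ (Pᶜ ∩ (Q ∪ R)ᶜ))ᶜ.

Yes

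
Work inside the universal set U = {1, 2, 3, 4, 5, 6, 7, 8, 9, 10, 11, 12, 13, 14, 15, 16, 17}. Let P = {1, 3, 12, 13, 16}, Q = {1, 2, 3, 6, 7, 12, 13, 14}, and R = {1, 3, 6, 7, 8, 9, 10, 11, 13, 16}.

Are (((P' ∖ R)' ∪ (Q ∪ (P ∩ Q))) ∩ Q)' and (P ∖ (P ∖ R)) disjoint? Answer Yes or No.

P' = {2, 4, 5, 6, 7, 8, 9, 10, 11, 14, 15, 17}
P' ∖ R = {2, 4, 5, 14, 15, 17}
(P' ∖ R)' = {1, 3, 6, 7, 8, 9, 10, 11, 12, 13, 16}
P ∩ Q = {1, 3, 12, 13}
Q ∪ (P ∩ Q) = {1, 2, 3, 6, 7, 12, 13, 14}
(P' ∖ R)' ∪ (Q ∪ (P ∩ Q)) = {1, 2, 3, 6, 7, 8, 9, 10, 11, 12, 13, 14, 16}
((P' ∖ R)' ∪ (Q ∪ (P ∩ Q))) ∩ Q = {1, 2, 3, 6, 7, 12, 13, 14}
(((P' ∖ R)' ∪ (Q ∪ (P ∩ Q))) ∩ Q)' = {4, 5, 8, 9, 10, 11, 15, 16, 17}
P ∖ R = {12}
P ∖ (P ∖ R) = {1, 3, 13, 16}
16 lies in both, so they are not disjoint.

No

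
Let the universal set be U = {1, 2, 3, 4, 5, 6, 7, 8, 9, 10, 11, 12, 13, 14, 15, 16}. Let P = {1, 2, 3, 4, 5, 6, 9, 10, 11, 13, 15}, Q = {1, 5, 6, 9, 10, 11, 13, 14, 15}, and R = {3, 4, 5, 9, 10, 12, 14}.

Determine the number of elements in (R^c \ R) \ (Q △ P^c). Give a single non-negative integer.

R^c = {1, 2, 6, 7, 8, 11, 13, 15, 16}
R^c \ R = {1, 2, 6, 7, 8, 11, 13, 15, 16}
P^c = {7, 8, 12, 14, 16}
Q △ P^c = {1, 5, 6, 7, 8, 9, 10, 11, 12, 13, 15, 16}
(R^c \ R) \ (Q △ P^c) = {2}
|(R^c \ R) \ (Q △ P^c)| = 1

1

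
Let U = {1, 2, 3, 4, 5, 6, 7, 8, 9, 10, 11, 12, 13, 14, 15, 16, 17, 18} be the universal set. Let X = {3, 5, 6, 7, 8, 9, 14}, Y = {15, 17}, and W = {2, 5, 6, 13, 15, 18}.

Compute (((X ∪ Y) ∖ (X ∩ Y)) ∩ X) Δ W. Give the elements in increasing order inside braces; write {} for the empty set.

{2, 3, 7, 8, 9, 13, 14, 15, 18}

X ∪ Y = {3, 5, 6, 7, 8, 9, 14, 15, 17}
X ∩ Y = {}
(X ∪ Y) ∖ (X ∩ Y) = {3, 5, 6, 7, 8, 9, 14, 15, 17}
((X ∪ Y) ∖ (X ∩ Y)) ∩ X = {3, 5, 6, 7, 8, 9, 14}
(((X ∪ Y) ∖ (X ∩ Y)) ∩ X) Δ W = {2, 3, 7, 8, 9, 13, 14, 15, 18}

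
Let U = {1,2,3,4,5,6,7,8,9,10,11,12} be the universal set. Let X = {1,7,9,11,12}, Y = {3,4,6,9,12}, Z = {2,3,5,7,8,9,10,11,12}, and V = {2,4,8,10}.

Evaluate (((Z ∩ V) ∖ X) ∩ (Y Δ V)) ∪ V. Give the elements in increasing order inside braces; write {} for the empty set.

{2,4,8,10}

Z ∩ V = {2,8,10}
(Z ∩ V) ∖ X = {2,8,10}
Y Δ V = {2,3,6,8,9,10,12}
((Z ∩ V) ∖ X) ∩ (Y Δ V) = {2,8,10}
(((Z ∩ V) ∖ X) ∩ (Y Δ V)) ∪ V = {2,4,8,10}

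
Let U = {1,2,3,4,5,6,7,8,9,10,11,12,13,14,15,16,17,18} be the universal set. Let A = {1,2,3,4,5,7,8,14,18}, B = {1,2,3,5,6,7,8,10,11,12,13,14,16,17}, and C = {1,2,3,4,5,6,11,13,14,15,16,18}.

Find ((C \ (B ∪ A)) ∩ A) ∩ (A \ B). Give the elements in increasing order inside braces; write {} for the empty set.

{}

B ∪ A = {1,2,3,4,5,6,7,8,10,11,12,13,14,16,17,18}
C \ (B ∪ A) = {15}
(C \ (B ∪ A)) ∩ A = {}
A \ B = {4,18}
((C \ (B ∪ A)) ∩ A) ∩ (A \ B) = {}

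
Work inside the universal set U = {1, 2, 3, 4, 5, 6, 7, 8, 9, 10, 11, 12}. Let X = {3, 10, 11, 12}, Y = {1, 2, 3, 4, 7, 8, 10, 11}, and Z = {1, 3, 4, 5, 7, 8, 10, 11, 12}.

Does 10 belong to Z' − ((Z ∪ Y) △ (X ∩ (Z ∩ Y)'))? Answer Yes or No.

No

10 ∈ Z, so 10 ∉ Z'
10 ∈ Z and 10 ∈ Y, so 10 ∈ Z ∪ Y
10 ∈ Z and 10 ∈ Y, so 10 ∈ Z ∩ Y
10 ∉ (Z ∩ Y)' since 10 ∈ (Z ∩ Y)
10 ∈ X and 10 ∉ (Z ∩ Y)', so 10 ∉ X ∩ (Z ∩ Y)'
10 ∈ (Z ∪ Y) and 10 ∉ (X ∩ (Z ∩ Y)'), so 10 ∈ (Z ∪ Y) △ (X ∩ (Z ∩ Y)')
10 ∉ Z' and 10 ∈ ((Z ∪ Y) △ (X ∩ (Z ∩ Y)')), so 10 ∉ Z' − ((Z ∪ Y) △ (X ∩ (Z ∩ Y)'))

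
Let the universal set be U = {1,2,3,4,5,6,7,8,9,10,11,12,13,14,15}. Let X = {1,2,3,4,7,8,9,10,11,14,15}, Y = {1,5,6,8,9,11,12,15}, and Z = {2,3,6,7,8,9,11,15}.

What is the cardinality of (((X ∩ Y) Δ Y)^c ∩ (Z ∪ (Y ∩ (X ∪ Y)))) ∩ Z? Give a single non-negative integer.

7

X ∩ Y = {1,8,9,11,15}
(X ∩ Y) Δ Y = {5,6,12}
((X ∩ Y) Δ Y)^c = {1,2,3,4,7,8,9,10,11,13,14,15}
X ∪ Y = {1,2,3,4,5,6,7,8,9,10,11,12,14,15}
Y ∩ (X ∪ Y) = {1,5,6,8,9,11,12,15}
Z ∪ (Y ∩ (X ∪ Y)) = {1,2,3,5,6,7,8,9,11,12,15}
((X ∩ Y) Δ Y)^c ∩ (Z ∪ (Y ∩ (X ∪ Y))) = {1,2,3,7,8,9,11,15}
(((X ∩ Y) Δ Y)^c ∩ (Z ∪ (Y ∩ (X ∪ Y)))) ∩ Z = {2,3,7,8,9,11,15}
|(((X ∩ Y) Δ Y)^c ∩ (Z ∪ (Y ∩ (X ∪ Y)))) ∩ Z| = 7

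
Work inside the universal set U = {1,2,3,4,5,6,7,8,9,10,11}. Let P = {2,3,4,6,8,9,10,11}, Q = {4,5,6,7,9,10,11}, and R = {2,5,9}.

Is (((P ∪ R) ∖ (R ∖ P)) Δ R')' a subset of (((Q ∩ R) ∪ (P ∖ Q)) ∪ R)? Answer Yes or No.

P ∪ R = {2,3,4,5,6,8,9,10,11}
R ∖ P = {5}
(P ∪ R) ∖ (R ∖ P) = {2,3,4,6,8,9,10,11}
R' = {1,3,4,6,7,8,10,11}
((P ∪ R) ∖ (R ∖ P)) Δ R' = {1,2,7,9}
(((P ∪ R) ∖ (R ∖ P)) Δ R')' = {3,4,5,6,8,10,11}
Q ∩ R = {5,9}
P ∖ Q = {2,3,8}
(Q ∩ R) ∪ (P ∖ Q) = {2,3,5,8,9}
((Q ∩ R) ∪ (P ∖ Q)) ∪ R = {2,3,5,8,9}
4 ∈ (((P ∪ R) ∖ (R ∖ P)) Δ R')' but 4 ∉ ((Q ∩ R) ∪ (P ∖ Q)) ∪ R, so the inclusion fails.

No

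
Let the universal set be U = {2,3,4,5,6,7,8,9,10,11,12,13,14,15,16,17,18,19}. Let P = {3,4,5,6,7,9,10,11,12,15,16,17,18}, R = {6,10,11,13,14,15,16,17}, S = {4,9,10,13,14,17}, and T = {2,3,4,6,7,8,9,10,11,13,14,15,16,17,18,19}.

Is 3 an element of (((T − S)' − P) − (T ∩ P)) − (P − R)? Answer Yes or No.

No

3 ∈ T and 3 ∉ S, so 3 ∈ T − S
3 ∉ (T − S)' since 3 ∈ (T − S)
3 ∉ (T − S)' and 3 ∈ P, so 3 ∉ (T − S)' − P
3 ∈ T and 3 ∈ P, so 3 ∈ T ∩ P
3 ∉ ((T − S)' − P) and 3 ∈ (T ∩ P), so 3 ∉ ((T − S)' − P) − (T ∩ P)
3 ∈ P and 3 ∉ R, so 3 ∈ P − R
3 ∉ (((T − S)' − P) − (T ∩ P)) and 3 ∈ (P − R), so 3 ∉ (((T − S)' − P) − (T ∩ P)) − (P − R)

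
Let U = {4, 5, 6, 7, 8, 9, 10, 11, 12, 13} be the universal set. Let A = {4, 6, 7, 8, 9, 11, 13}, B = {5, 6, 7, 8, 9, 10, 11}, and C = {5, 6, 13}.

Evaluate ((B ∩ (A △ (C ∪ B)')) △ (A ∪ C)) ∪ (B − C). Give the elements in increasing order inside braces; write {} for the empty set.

{4, 5, 7, 8, 9, 10, 11, 13}

C ∪ B = {5, 6, 7, 8, 9, 10, 11, 13}
(C ∪ B)' = {4, 12}
A △ (C ∪ B)' = {6, 7, 8, 9, 11, 12, 13}
B ∩ (A △ (C ∪ B)') = {6, 7, 8, 9, 11}
A ∪ C = {4, 5, 6, 7, 8, 9, 11, 13}
(B ∩ (A △ (C ∪ B)')) △ (A ∪ C) = {4, 5, 13}
B − C = {7, 8, 9, 10, 11}
((B ∩ (A △ (C ∪ B)')) △ (A ∪ C)) ∪ (B − C) = {4, 5, 7, 8, 9, 10, 11, 13}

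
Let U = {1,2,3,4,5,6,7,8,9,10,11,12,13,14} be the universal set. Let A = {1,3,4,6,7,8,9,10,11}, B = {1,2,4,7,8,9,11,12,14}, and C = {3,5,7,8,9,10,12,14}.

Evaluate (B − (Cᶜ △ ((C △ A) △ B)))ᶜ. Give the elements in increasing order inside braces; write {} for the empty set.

{1,3,4,5,6,7,8,9,10,11,13}

Cᶜ = {1,2,4,6,11,13}
C △ A = {1,4,5,6,11,12,14}
(C △ A) △ B = {2,5,6,7,8,9}
Cᶜ △ ((C △ A) △ B) = {1,4,5,7,8,9,11,13}
B − (Cᶜ △ ((C △ A) △ B)) = {2,12,14}
(B − (Cᶜ △ ((C △ A) △ B)))ᶜ = {1,3,4,5,6,7,8,9,10,11,13}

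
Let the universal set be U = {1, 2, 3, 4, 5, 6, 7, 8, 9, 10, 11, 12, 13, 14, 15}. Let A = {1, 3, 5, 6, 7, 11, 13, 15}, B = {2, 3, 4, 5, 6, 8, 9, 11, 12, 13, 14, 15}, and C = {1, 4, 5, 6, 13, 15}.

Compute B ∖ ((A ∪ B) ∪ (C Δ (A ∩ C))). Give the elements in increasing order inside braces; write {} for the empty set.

{}

A ∪ B = {1, 2, 3, 4, 5, 6, 7, 8, 9, 11, 12, 13, 14, 15}
A ∩ C = {1, 5, 6, 13, 15}
C Δ (A ∩ C) = {4}
(A ∪ B) ∪ (C Δ (A ∩ C)) = {1, 2, 3, 4, 5, 6, 7, 8, 9, 11, 12, 13, 14, 15}
B ∖ ((A ∪ B) ∪ (C Δ (A ∩ C))) = {}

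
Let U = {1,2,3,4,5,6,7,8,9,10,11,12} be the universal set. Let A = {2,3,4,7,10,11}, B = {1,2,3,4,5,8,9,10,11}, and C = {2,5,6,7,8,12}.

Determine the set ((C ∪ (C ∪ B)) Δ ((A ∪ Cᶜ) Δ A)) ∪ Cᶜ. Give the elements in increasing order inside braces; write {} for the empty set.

C ∪ B = {1,2,3,4,5,6,7,8,9,10,11,12}
C ∪ (C ∪ B) = {1,2,3,4,5,6,7,8,9,10,11,12}
Cᶜ = {1,3,4,9,10,11}
A ∪ Cᶜ = {1,2,3,4,7,9,10,11}
(A ∪ Cᶜ) Δ A = {1,9}
(C ∪ (C ∪ B)) Δ ((A ∪ Cᶜ) Δ A) = {2,3,4,5,6,7,8,10,11,12}
((C ∪ (C ∪ B)) Δ ((A ∪ Cᶜ) Δ A)) ∪ Cᶜ = {1,2,3,4,5,6,7,8,9,10,11,12}

{1,2,3,4,5,6,7,8,9,10,11,12}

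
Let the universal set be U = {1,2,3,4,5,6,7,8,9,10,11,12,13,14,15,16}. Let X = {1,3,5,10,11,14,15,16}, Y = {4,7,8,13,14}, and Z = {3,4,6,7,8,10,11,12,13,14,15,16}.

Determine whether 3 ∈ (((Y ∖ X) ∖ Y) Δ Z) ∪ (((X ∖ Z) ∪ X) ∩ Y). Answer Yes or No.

Yes

3 ∉ Y and 3 ∈ X, so 3 ∉ Y ∖ X
3 ∉ (Y ∖ X) and 3 ∉ Y, so 3 ∉ (Y ∖ X) ∖ Y
3 ∉ ((Y ∖ X) ∖ Y) and 3 ∈ Z, so 3 ∈ ((Y ∖ X) ∖ Y) Δ Z
3 ∈ X and 3 ∈ Z, so 3 ∉ X ∖ Z
3 ∉ (X ∖ Z) and 3 ∈ X, so 3 ∈ (X ∖ Z) ∪ X
3 ∈ ((X ∖ Z) ∪ X) and 3 ∉ Y, so 3 ∉ ((X ∖ Z) ∪ X) ∩ Y
3 ∈ (((Y ∖ X) ∖ Y) Δ Z) and 3 ∉ (((X ∖ Z) ∪ X) ∩ Y), so 3 ∈ (((Y ∖ X) ∖ Y) Δ Z) ∪ (((X ∖ Z) ∪ X) ∩ Y)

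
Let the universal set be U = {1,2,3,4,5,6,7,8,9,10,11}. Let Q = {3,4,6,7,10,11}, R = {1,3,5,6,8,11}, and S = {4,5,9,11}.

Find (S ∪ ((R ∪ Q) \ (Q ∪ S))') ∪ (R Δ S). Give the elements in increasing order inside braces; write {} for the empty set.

R ∪ Q = {1,3,4,5,6,7,8,10,11}
Q ∪ S = {3,4,5,6,7,9,10,11}
(R ∪ Q) \ (Q ∪ S) = {1,8}
((R ∪ Q) \ (Q ∪ S))' = {2,3,4,5,6,7,9,10,11}
S ∪ ((R ∪ Q) \ (Q ∪ S))' = {2,3,4,5,6,7,9,10,11}
R Δ S = {1,3,4,6,8,9}
(S ∪ ((R ∪ Q) \ (Q ∪ S))') ∪ (R Δ S) = {1,2,3,4,5,6,7,8,9,10,11}

{1,2,3,4,5,6,7,8,9,10,11}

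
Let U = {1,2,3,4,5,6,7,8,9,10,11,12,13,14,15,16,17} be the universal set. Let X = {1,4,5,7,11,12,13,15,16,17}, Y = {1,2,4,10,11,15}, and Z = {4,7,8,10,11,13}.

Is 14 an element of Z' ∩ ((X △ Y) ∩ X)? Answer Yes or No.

14 ∉ Z, so 14 ∈ Z'
14 ∉ X and 14 ∉ Y, so 14 ∉ X △ Y
14 ∉ (X △ Y) and 14 ∉ X, so 14 ∉ (X △ Y) ∩ X
14 ∈ Z' and 14 ∉ ((X △ Y) ∩ X), so 14 ∉ Z' ∩ ((X △ Y) ∩ X)

No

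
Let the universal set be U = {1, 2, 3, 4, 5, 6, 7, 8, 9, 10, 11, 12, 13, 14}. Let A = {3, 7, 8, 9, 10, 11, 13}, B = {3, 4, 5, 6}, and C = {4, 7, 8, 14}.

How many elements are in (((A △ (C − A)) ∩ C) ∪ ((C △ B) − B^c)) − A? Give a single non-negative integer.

4

C − A = {4, 14}
A △ (C − A) = {3, 4, 7, 8, 9, 10, 11, 13, 14}
(A △ (C − A)) ∩ C = {4, 7, 8, 14}
C △ B = {3, 5, 6, 7, 8, 14}
B^c = {1, 2, 7, 8, 9, 10, 11, 12, 13, 14}
(C △ B) − B^c = {3, 5, 6}
((A △ (C − A)) ∩ C) ∪ ((C △ B) − B^c) = {3, 4, 5, 6, 7, 8, 14}
(((A △ (C − A)) ∩ C) ∪ ((C △ B) − B^c)) − A = {4, 5, 6, 14}
|(((A △ (C − A)) ∩ C) ∪ ((C △ B) − B^c)) − A| = 4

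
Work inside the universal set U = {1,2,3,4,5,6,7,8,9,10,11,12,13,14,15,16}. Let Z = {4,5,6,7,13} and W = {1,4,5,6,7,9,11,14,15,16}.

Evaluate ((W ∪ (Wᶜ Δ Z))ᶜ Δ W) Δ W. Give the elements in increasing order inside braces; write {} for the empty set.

Wᶜ = {2,3,8,10,12,13}
Wᶜ Δ Z = {2,3,4,5,6,7,8,10,12}
W ∪ (Wᶜ Δ Z) = {1,2,3,4,5,6,7,8,9,10,11,12,14,15,16}
(W ∪ (Wᶜ Δ Z))ᶜ = {13}
(W ∪ (Wᶜ Δ Z))ᶜ Δ W = {1,4,5,6,7,9,11,13,14,15,16}
((W ∪ (Wᶜ Δ Z))ᶜ Δ W) Δ W = {13}

{13}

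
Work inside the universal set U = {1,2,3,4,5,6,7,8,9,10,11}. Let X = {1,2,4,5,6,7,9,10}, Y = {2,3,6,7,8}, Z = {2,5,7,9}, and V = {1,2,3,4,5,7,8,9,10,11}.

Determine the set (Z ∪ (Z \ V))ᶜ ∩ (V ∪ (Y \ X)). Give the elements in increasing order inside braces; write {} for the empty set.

Z \ V = {}
Z ∪ (Z \ V) = {2,5,7,9}
(Z ∪ (Z \ V))ᶜ = {1,3,4,6,8,10,11}
Y \ X = {3,8}
V ∪ (Y \ X) = {1,2,3,4,5,7,8,9,10,11}
(Z ∪ (Z \ V))ᶜ ∩ (V ∪ (Y \ X)) = {1,3,4,8,10,11}

{1,3,4,8,10,11}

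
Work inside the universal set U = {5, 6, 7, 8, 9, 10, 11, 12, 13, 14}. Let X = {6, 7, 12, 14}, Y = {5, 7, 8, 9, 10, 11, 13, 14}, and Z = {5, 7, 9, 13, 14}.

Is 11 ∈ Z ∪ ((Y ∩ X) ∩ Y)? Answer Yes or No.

11 ∈ Y and 11 ∉ X, so 11 ∉ Y ∩ X
11 ∉ (Y ∩ X) and 11 ∈ Y, so 11 ∉ (Y ∩ X) ∩ Y
11 ∉ Z and 11 ∉ ((Y ∩ X) ∩ Y), so 11 ∉ Z ∪ ((Y ∩ X) ∩ Y)

No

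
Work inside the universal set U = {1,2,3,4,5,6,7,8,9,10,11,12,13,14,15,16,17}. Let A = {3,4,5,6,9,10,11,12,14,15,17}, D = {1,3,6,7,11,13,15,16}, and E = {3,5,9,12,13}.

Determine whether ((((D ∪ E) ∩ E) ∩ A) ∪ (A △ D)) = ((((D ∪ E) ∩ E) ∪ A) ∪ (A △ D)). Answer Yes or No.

No

D ∪ E = {1,3,5,6,7,9,11,12,13,15,16}
(D ∪ E) ∩ E = {3,5,9,12,13}
((D ∪ E) ∩ E) ∩ A = {3,5,9,12}
A △ D = {1,4,5,7,9,10,12,13,14,16,17}
(((D ∪ E) ∩ E) ∩ A) ∪ (A △ D) = {1,3,4,5,7,9,10,12,13,14,16,17}
((D ∪ E) ∩ E) ∪ A = {3,4,5,6,9,10,11,12,13,14,15,17}
(((D ∪ E) ∩ E) ∪ A) ∪ (A △ D) = {1,3,4,5,6,7,9,10,11,12,13,14,15,16,17}
6 ∈ (((D ∪ E) ∩ E) ∪ A) ∪ (A △ D) but 6 ∉ (((D ∪ E) ∩ E) ∩ A) ∪ (A △ D), so they differ.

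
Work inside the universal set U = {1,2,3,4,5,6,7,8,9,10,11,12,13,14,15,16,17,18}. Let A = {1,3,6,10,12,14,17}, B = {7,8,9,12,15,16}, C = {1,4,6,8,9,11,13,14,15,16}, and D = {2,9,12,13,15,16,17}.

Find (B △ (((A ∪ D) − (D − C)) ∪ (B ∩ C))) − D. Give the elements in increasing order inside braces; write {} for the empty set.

A ∪ D = {1,2,3,6,9,10,12,13,14,15,16,17}
D − C = {2,12,17}
(A ∪ D) − (D − C) = {1,3,6,9,10,13,14,15,16}
B ∩ C = {8,9,15,16}
((A ∪ D) − (D − C)) ∪ (B ∩ C) = {1,3,6,8,9,10,13,14,15,16}
B △ (((A ∪ D) − (D − C)) ∪ (B ∩ C)) = {1,3,6,7,10,12,13,14}
(B △ (((A ∪ D) − (D − C)) ∪ (B ∩ C))) − D = {1,3,6,7,10,14}

{1,3,6,7,10,14}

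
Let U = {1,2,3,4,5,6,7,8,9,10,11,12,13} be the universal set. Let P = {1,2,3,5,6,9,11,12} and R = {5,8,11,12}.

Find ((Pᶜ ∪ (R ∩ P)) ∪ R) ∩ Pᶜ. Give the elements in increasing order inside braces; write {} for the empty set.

Pᶜ = {4,7,8,10,13}
R ∩ P = {5,11,12}
Pᶜ ∪ (R ∩ P) = {4,5,7,8,10,11,12,13}
(Pᶜ ∪ (R ∩ P)) ∪ R = {4,5,7,8,10,11,12,13}
((Pᶜ ∪ (R ∩ P)) ∪ R) ∩ Pᶜ = {4,7,8,10,13}

{4,7,8,10,13}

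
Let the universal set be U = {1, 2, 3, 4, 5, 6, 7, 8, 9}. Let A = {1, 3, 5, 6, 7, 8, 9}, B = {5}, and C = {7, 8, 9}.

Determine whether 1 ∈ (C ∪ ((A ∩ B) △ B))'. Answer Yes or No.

1 ∈ A and 1 ∉ B, so 1 ∉ A ∩ B
1 ∉ (A ∩ B) and 1 ∉ B, so 1 ∉ (A ∩ B) △ B
1 ∉ C and 1 ∉ ((A ∩ B) △ B), so 1 ∉ C ∪ ((A ∩ B) △ B)
1 ∈ (C ∪ ((A ∩ B) △ B))' since 1 ∉ (C ∪ ((A ∩ B) △ B))

Yes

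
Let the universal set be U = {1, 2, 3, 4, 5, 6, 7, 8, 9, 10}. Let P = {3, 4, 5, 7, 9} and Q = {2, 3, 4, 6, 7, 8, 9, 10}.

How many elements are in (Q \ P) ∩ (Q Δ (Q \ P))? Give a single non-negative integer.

0

Q \ P = {2, 6, 8, 10}
Q Δ (Q \ P) = {3, 4, 7, 9}
(Q \ P) ∩ (Q Δ (Q \ P)) = {}
|(Q \ P) ∩ (Q Δ (Q \ P))| = 0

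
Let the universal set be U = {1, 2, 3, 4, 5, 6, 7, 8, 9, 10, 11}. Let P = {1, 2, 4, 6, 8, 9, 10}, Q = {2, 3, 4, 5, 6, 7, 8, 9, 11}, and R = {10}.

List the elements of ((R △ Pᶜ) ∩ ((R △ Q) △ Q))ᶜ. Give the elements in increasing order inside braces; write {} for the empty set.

{1, 2, 3, 4, 5, 6, 7, 8, 9, 11}

Pᶜ = {3, 5, 7, 11}
R △ Pᶜ = {3, 5, 7, 10, 11}
R △ Q = {2, 3, 4, 5, 6, 7, 8, 9, 10, 11}
(R △ Q) △ Q = {10}
(R △ Pᶜ) ∩ ((R △ Q) △ Q) = {10}
((R △ Pᶜ) ∩ ((R △ Q) △ Q))ᶜ = {1, 2, 3, 4, 5, 6, 7, 8, 9, 11}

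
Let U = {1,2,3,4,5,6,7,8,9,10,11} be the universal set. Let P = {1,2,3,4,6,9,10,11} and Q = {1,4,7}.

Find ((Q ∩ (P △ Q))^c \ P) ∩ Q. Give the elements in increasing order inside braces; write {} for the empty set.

P △ Q = {2,3,6,7,9,10,11}
Q ∩ (P △ Q) = {7}
(Q ∩ (P △ Q))^c = {1,2,3,4,5,6,8,9,10,11}
(Q ∩ (P △ Q))^c \ P = {5,8}
((Q ∩ (P △ Q))^c \ P) ∩ Q = {}

{}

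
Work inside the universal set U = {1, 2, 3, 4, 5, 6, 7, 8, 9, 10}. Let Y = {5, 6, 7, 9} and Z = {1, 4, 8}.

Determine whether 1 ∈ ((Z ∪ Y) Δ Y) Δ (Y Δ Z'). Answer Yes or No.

1 ∈ Z and 1 ∉ Y, so 1 ∈ Z ∪ Y
1 ∈ (Z ∪ Y) and 1 ∉ Y, so 1 ∈ (Z ∪ Y) Δ Y
1 ∈ Z, so 1 ∉ Z'
1 ∉ Y and 1 ∉ Z', so 1 ∉ Y Δ Z'
1 ∈ ((Z ∪ Y) Δ Y) and 1 ∉ (Y Δ Z'), so 1 ∈ ((Z ∪ Y) Δ Y) Δ (Y Δ Z')

Yes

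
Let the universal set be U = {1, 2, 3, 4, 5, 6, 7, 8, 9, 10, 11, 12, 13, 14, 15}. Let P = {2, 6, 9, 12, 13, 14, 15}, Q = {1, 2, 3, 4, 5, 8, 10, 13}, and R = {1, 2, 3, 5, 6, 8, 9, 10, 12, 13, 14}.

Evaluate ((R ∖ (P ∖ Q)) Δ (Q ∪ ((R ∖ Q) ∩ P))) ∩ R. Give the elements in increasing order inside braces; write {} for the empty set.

{6, 9, 12, 14}

P ∖ Q = {6, 9, 12, 14, 15}
R ∖ (P ∖ Q) = {1, 2, 3, 5, 8, 10, 13}
R ∖ Q = {6, 9, 12, 14}
(R ∖ Q) ∩ P = {6, 9, 12, 14}
Q ∪ ((R ∖ Q) ∩ P) = {1, 2, 3, 4, 5, 6, 8, 9, 10, 12, 13, 14}
(R ∖ (P ∖ Q)) Δ (Q ∪ ((R ∖ Q) ∩ P)) = {4, 6, 9, 12, 14}
((R ∖ (P ∖ Q)) Δ (Q ∪ ((R ∖ Q) ∩ P))) ∩ R = {6, 9, 12, 14}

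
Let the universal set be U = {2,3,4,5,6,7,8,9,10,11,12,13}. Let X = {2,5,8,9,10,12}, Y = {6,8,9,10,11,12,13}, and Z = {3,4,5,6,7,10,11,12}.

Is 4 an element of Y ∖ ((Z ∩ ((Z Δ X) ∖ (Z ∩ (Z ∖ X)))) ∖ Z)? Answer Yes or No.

4 ∈ Z and 4 ∉ X, so 4 ∈ Z Δ X
4 ∈ Z and 4 ∉ X, so 4 ∈ Z ∖ X
4 ∈ Z and 4 ∈ (Z ∖ X), so 4 ∈ Z ∩ (Z ∖ X)
4 ∈ (Z Δ X) and 4 ∈ (Z ∩ (Z ∖ X)), so 4 ∉ (Z Δ X) ∖ (Z ∩ (Z ∖ X))
4 ∈ Z and 4 ∉ ((Z Δ X) ∖ (Z ∩ (Z ∖ X))), so 4 ∉ Z ∩ ((Z Δ X) ∖ (Z ∩ (Z ∖ X)))
4 ∉ (Z ∩ ((Z Δ X) ∖ (Z ∩ (Z ∖ X)))) and 4 ∈ Z, so 4 ∉ (Z ∩ ((Z Δ X) ∖ (Z ∩ (Z ∖ X)))) ∖ Z
4 ∉ Y and 4 ∉ ((Z ∩ ((Z Δ X) ∖ (Z ∩ (Z ∖ X)))) ∖ Z), so 4 ∉ Y ∖ ((Z ∩ ((Z Δ X) ∖ (Z ∩ (Z ∖ X)))) ∖ Z)

No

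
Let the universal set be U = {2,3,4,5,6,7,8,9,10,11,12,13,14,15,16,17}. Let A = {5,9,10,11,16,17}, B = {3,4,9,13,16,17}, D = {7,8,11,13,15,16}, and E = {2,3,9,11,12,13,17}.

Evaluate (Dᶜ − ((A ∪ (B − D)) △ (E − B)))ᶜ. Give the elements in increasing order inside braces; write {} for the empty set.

{2,3,4,5,7,8,9,10,11,12,13,15,16,17}

Dᶜ = {2,3,4,5,6,9,10,12,14,17}
B − D = {3,4,9,17}
A ∪ (B − D) = {3,4,5,9,10,11,16,17}
E − B = {2,11,12}
(A ∪ (B − D)) △ (E − B) = {2,3,4,5,9,10,12,16,17}
Dᶜ − ((A ∪ (B − D)) △ (E − B)) = {6,14}
(Dᶜ − ((A ∪ (B − D)) △ (E − B)))ᶜ = {2,3,4,5,7,8,9,10,11,12,13,15,16,17}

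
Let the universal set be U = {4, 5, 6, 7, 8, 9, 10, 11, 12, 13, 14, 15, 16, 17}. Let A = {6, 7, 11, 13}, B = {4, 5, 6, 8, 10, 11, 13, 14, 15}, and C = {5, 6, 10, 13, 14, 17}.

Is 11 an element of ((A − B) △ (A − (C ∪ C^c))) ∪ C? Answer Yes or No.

No

11 ∈ A and 11 ∈ B, so 11 ∉ A − B
11 ∉ C, so 11 ∈ C^c
11 ∉ C and 11 ∈ C^c, so 11 ∈ C ∪ C^c
11 ∈ A and 11 ∈ (C ∪ C^c), so 11 ∉ A − (C ∪ C^c)
11 ∉ (A − B) and 11 ∉ (A − (C ∪ C^c)), so 11 ∉ (A − B) △ (A − (C ∪ C^c))
11 ∉ ((A − B) △ (A − (C ∪ C^c))) and 11 ∉ C, so 11 ∉ ((A − B) △ (A − (C ∪ C^c))) ∪ C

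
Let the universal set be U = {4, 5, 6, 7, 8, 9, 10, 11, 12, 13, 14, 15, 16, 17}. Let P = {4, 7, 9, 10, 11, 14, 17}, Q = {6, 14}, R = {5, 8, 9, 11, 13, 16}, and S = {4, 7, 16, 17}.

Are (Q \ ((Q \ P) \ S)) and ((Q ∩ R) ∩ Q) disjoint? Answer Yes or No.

Yes

Q \ P = {6}
(Q \ P) \ S = {6}
Q \ ((Q \ P) \ S) = {14}
Q ∩ R = {}
(Q ∩ R) ∩ Q = {}
{14} and {} share no elements.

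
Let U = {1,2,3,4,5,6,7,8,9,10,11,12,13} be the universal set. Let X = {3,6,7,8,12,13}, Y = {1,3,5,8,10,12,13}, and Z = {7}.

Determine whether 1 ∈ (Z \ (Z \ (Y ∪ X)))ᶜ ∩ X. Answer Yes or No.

No

1 ∈ Y and 1 ∉ X, so 1 ∈ Y ∪ X
1 ∉ Z and 1 ∈ (Y ∪ X), so 1 ∉ Z \ (Y ∪ X)
1 ∉ Z and 1 ∉ (Z \ (Y ∪ X)), so 1 ∉ Z \ (Z \ (Y ∪ X))
1 ∈ (Z \ (Z \ (Y ∪ X)))ᶜ since 1 ∉ (Z \ (Z \ (Y ∪ X)))
1 ∈ (Z \ (Z \ (Y ∪ X)))ᶜ and 1 ∉ X, so 1 ∉ (Z \ (Z \ (Y ∪ X)))ᶜ ∩ X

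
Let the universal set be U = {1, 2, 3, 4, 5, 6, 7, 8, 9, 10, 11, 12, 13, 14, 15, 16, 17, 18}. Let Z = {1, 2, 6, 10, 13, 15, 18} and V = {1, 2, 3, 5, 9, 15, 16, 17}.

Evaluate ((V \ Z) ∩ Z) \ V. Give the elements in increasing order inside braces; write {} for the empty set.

V \ Z = {3, 5, 9, 16, 17}
(V \ Z) ∩ Z = {}
((V \ Z) ∩ Z) \ V = {}

{}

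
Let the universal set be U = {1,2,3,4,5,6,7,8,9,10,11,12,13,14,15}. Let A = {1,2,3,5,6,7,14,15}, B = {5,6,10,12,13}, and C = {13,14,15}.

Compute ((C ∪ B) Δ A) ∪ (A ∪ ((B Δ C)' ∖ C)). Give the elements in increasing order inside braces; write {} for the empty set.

C ∪ B = {5,6,10,12,13,14,15}
(C ∪ B) Δ A = {1,2,3,7,10,12,13}
B Δ C = {5,6,10,12,14,15}
(B Δ C)' = {1,2,3,4,7,8,9,11,13}
(B Δ C)' ∖ C = {1,2,3,4,7,8,9,11}
A ∪ ((B Δ C)' ∖ C) = {1,2,3,4,5,6,7,8,9,11,14,15}
((C ∪ B) Δ A) ∪ (A ∪ ((B Δ C)' ∖ C)) = {1,2,3,4,5,6,7,8,9,10,11,12,13,14,15}

{1,2,3,4,5,6,7,8,9,10,11,12,13,14,15}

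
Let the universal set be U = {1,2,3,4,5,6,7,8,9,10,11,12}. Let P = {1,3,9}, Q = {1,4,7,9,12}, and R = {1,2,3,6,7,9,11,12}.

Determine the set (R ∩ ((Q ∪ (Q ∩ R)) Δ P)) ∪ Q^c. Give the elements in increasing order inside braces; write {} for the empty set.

{2,3,5,6,7,8,10,11,12}

Q ∩ R = {1,7,9,12}
Q ∪ (Q ∩ R) = {1,4,7,9,12}
(Q ∪ (Q ∩ R)) Δ P = {3,4,7,12}
R ∩ ((Q ∪ (Q ∩ R)) Δ P) = {3,7,12}
Q^c = {2,3,5,6,8,10,11}
(R ∩ ((Q ∪ (Q ∩ R)) Δ P)) ∪ Q^c = {2,3,5,6,7,8,10,11,12}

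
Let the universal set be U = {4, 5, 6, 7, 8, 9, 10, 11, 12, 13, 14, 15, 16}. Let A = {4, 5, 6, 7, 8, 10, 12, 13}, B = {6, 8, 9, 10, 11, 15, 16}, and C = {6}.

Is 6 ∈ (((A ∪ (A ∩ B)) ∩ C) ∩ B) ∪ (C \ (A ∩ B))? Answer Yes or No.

Yes

6 ∈ A and 6 ∈ B, so 6 ∈ A ∩ B
6 ∈ A and 6 ∈ (A ∩ B), so 6 ∈ A ∪ (A ∩ B)
6 ∈ (A ∪ (A ∩ B)) and 6 ∈ C, so 6 ∈ (A ∪ (A ∩ B)) ∩ C
6 ∈ ((A ∪ (A ∩ B)) ∩ C) and 6 ∈ B, so 6 ∈ ((A ∪ (A ∩ B)) ∩ C) ∩ B
6 ∈ A and 6 ∈ B, so 6 ∈ A ∩ B
6 ∈ C and 6 ∈ (A ∩ B), so 6 ∉ C \ (A ∩ B)
6 ∈ (((A ∪ (A ∩ B)) ∩ C) ∩ B) and 6 ∉ (C \ (A ∩ B)), so 6 ∈ (((A ∪ (A ∩ B)) ∩ C) ∩ B) ∪ (C \ (A ∩ B))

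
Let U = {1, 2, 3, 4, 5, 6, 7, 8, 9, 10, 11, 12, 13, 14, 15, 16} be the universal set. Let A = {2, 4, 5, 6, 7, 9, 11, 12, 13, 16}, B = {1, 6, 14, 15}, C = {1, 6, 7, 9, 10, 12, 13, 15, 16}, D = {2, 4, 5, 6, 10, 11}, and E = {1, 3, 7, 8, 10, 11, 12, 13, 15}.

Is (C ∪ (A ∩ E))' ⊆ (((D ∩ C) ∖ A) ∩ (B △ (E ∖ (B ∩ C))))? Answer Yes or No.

No

A ∩ E = {7, 11, 12, 13}
C ∪ (A ∩ E) = {1, 6, 7, 9, 10, 11, 12, 13, 15, 16}
(C ∪ (A ∩ E))' = {2, 3, 4, 5, 8, 14}
D ∩ C = {6, 10}
(D ∩ C) ∖ A = {10}
B ∩ C = {1, 6, 15}
E ∖ (B ∩ C) = {3, 7, 8, 10, 11, 12, 13}
B △ (E ∖ (B ∩ C)) = {1, 3, 6, 7, 8, 10, 11, 12, 13, 14, 15}
((D ∩ C) ∖ A) ∩ (B △ (E ∖ (B ∩ C))) = {10}
2 ∈ (C ∪ (A ∩ E))' but 2 ∉ ((D ∩ C) ∖ A) ∩ (B △ (E ∖ (B ∩ C))), so the inclusion fails.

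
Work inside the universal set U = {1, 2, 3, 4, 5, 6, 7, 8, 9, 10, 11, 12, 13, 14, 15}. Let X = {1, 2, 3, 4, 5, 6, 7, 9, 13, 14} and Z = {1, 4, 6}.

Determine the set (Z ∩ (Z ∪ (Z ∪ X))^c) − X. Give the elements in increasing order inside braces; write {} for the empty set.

{}

Z ∪ X = {1, 2, 3, 4, 5, 6, 7, 9, 13, 14}
Z ∪ (Z ∪ X) = {1, 2, 3, 4, 5, 6, 7, 9, 13, 14}
(Z ∪ (Z ∪ X))^c = {8, 10, 11, 12, 15}
Z ∩ (Z ∪ (Z ∪ X))^c = {}
(Z ∩ (Z ∪ (Z ∪ X))^c) − X = {}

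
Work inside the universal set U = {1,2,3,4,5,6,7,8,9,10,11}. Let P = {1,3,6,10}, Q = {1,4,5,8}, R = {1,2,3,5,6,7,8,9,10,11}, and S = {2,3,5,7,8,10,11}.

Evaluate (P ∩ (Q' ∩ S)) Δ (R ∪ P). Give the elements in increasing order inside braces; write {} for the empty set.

Q' = {2,3,6,7,9,10,11}
Q' ∩ S = {2,3,7,10,11}
P ∩ (Q' ∩ S) = {3,10}
R ∪ P = {1,2,3,5,6,7,8,9,10,11}
(P ∩ (Q' ∩ S)) Δ (R ∪ P) = {1,2,5,6,7,8,9,11}

{1,2,5,6,7,8,9,11}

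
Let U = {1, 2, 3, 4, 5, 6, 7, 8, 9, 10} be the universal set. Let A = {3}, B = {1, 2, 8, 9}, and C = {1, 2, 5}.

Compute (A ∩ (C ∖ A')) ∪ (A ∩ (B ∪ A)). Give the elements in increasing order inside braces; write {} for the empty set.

A' = {1, 2, 4, 5, 6, 7, 8, 9, 10}
C ∖ A' = {}
A ∩ (C ∖ A') = {}
B ∪ A = {1, 2, 3, 8, 9}
A ∩ (B ∪ A) = {3}
(A ∩ (C ∖ A')) ∪ (A ∩ (B ∪ A)) = {3}

{3}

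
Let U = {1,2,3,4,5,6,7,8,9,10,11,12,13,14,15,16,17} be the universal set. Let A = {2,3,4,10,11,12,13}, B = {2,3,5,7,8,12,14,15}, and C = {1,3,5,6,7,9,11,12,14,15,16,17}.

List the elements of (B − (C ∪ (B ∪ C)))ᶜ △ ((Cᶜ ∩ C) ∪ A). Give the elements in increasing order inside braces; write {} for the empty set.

B ∪ C = {1,2,3,5,6,7,8,9,11,12,14,15,16,17}
C ∪ (B ∪ C) = {1,2,3,5,6,7,8,9,11,12,14,15,16,17}
B − (C ∪ (B ∪ C)) = {}
(B − (C ∪ (B ∪ C)))ᶜ = {1,2,3,4,5,6,7,8,9,10,11,12,13,14,15,16,17}
Cᶜ = {2,4,8,10,13}
Cᶜ ∩ C = {}
(Cᶜ ∩ C) ∪ A = {2,3,4,10,11,12,13}
(B − (C ∪ (B ∪ C)))ᶜ △ ((Cᶜ ∩ C) ∪ A) = {1,5,6,7,8,9,14,15,16,17}

{1,5,6,7,8,9,14,15,16,17}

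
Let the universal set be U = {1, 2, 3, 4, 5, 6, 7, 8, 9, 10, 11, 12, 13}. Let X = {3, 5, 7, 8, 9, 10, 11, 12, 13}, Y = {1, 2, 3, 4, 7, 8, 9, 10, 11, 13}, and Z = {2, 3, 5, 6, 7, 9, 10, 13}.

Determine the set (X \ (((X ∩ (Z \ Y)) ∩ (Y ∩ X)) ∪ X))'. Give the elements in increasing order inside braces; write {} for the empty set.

{1, 2, 3, 4, 5, 6, 7, 8, 9, 10, 11, 12, 13}

Z \ Y = {5, 6}
X ∩ (Z \ Y) = {5}
Y ∩ X = {3, 7, 8, 9, 10, 11, 13}
(X ∩ (Z \ Y)) ∩ (Y ∩ X) = {}
((X ∩ (Z \ Y)) ∩ (Y ∩ X)) ∪ X = {3, 5, 7, 8, 9, 10, 11, 12, 13}
X \ (((X ∩ (Z \ Y)) ∩ (Y ∩ X)) ∪ X) = {}
(X \ (((X ∩ (Z \ Y)) ∩ (Y ∩ X)) ∪ X))' = {1, 2, 3, 4, 5, 6, 7, 8, 9, 10, 11, 12, 13}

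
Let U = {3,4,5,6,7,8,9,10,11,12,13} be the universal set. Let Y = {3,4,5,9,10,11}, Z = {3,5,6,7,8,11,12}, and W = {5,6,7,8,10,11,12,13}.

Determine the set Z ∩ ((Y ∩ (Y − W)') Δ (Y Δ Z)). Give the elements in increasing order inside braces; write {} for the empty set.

Y − W = {3,4,9}
(Y − W)' = {5,6,7,8,10,11,12,13}
Y ∩ (Y − W)' = {5,10,11}
Y Δ Z = {4,6,7,8,9,10,12}
(Y ∩ (Y − W)') Δ (Y Δ Z) = {4,5,6,7,8,9,11,12}
Z ∩ ((Y ∩ (Y − W)') Δ (Y Δ Z)) = {5,6,7,8,11,12}

{5,6,7,8,11,12}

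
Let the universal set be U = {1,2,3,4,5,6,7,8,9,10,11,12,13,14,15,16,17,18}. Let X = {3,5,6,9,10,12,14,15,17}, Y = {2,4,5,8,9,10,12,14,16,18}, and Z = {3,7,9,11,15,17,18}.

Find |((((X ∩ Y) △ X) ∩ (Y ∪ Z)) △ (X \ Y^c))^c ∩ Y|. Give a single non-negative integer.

5

X ∩ Y = {5,9,10,12,14}
(X ∩ Y) △ X = {3,6,15,17}
Y ∪ Z = {2,3,4,5,7,8,9,10,11,12,14,15,16,17,18}
((X ∩ Y) △ X) ∩ (Y ∪ Z) = {3,15,17}
Y^c = {1,3,6,7,11,13,15,17}
X \ Y^c = {5,9,10,12,14}
(((X ∩ Y) △ X) ∩ (Y ∪ Z)) △ (X \ Y^c) = {3,5,9,10,12,14,15,17}
((((X ∩ Y) △ X) ∩ (Y ∪ Z)) △ (X \ Y^c))^c = {1,2,4,6,7,8,11,13,16,18}
((((X ∩ Y) △ X) ∩ (Y ∪ Z)) △ (X \ Y^c))^c ∩ Y = {2,4,8,16,18}
|((((X ∩ Y) △ X) ∩ (Y ∪ Z)) △ (X \ Y^c))^c ∩ Y| = 5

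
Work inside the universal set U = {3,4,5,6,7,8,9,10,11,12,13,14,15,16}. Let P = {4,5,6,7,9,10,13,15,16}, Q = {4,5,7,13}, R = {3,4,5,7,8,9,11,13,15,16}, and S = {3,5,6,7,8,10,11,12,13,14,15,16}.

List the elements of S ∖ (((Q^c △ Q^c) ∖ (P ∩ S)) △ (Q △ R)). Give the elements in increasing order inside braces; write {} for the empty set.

{5,6,7,10,12,13,14}

Q^c = {3,6,8,9,10,11,12,14,15,16}
Q^c △ Q^c = {}
P ∩ S = {5,6,7,10,13,15,16}
(Q^c △ Q^c) ∖ (P ∩ S) = {}
Q △ R = {3,8,9,11,15,16}
((Q^c △ Q^c) ∖ (P ∩ S)) △ (Q △ R) = {3,8,9,11,15,16}
S ∖ (((Q^c △ Q^c) ∖ (P ∩ S)) △ (Q △ R)) = {5,6,7,10,12,13,14}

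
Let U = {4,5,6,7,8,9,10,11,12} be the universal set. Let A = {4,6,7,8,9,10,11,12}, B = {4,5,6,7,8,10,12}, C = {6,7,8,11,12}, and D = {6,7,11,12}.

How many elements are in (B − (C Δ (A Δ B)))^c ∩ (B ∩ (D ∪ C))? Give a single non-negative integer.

4

A Δ B = {5,9,11}
C Δ (A Δ B) = {5,6,7,8,9,12}
B − (C Δ (A Δ B)) = {4,10}
(B − (C Δ (A Δ B)))^c = {5,6,7,8,9,11,12}
D ∪ C = {6,7,8,11,12}
B ∩ (D ∪ C) = {6,7,8,12}
(B − (C Δ (A Δ B)))^c ∩ (B ∩ (D ∪ C)) = {6,7,8,12}
|(B − (C Δ (A Δ B)))^c ∩ (B ∩ (D ∪ C))| = 4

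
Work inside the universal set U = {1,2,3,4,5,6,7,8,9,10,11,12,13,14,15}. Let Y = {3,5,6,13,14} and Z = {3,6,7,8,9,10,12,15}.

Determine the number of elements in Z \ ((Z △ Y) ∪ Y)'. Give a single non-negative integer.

8

Z △ Y = {5,7,8,9,10,12,13,14,15}
(Z △ Y) ∪ Y = {3,5,6,7,8,9,10,12,13,14,15}
((Z △ Y) ∪ Y)' = {1,2,4,11}
Z \ ((Z △ Y) ∪ Y)' = {3,6,7,8,9,10,12,15}
|Z \ ((Z △ Y) ∪ Y)'| = 8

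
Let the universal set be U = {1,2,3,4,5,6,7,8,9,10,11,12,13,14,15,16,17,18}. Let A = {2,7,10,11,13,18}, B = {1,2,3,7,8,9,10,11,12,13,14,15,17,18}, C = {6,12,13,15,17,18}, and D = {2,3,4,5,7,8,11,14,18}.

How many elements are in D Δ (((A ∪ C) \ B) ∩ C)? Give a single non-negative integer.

A ∪ C = {2,6,7,10,11,12,13,15,17,18}
(A ∪ C) \ B = {6}
((A ∪ C) \ B) ∩ C = {6}
D Δ (((A ∪ C) \ B) ∩ C) = {2,3,4,5,6,7,8,11,14,18}
|D Δ (((A ∪ C) \ B) ∩ C)| = 10

10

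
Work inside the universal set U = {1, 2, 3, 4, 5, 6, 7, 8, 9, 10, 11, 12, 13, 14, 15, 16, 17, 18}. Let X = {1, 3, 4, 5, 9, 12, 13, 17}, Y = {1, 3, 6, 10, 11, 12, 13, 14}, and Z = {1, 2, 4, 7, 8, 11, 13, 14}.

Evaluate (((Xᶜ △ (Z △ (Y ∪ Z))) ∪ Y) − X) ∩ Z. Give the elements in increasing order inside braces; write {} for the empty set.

{2, 7, 8, 11, 14}

Xᶜ = {2, 6, 7, 8, 10, 11, 14, 15, 16, 18}
Y ∪ Z = {1, 2, 3, 4, 6, 7, 8, 10, 11, 12, 13, 14}
Z △ (Y ∪ Z) = {3, 6, 10, 12}
Xᶜ △ (Z △ (Y ∪ Z)) = {2, 3, 7, 8, 11, 12, 14, 15, 16, 18}
(Xᶜ △ (Z △ (Y ∪ Z))) ∪ Y = {1, 2, 3, 6, 7, 8, 10, 11, 12, 13, 14, 15, 16, 18}
((Xᶜ △ (Z △ (Y ∪ Z))) ∪ Y) − X = {2, 6, 7, 8, 10, 11, 14, 15, 16, 18}
(((Xᶜ △ (Z △ (Y ∪ Z))) ∪ Y) − X) ∩ Z = {2, 7, 8, 11, 14}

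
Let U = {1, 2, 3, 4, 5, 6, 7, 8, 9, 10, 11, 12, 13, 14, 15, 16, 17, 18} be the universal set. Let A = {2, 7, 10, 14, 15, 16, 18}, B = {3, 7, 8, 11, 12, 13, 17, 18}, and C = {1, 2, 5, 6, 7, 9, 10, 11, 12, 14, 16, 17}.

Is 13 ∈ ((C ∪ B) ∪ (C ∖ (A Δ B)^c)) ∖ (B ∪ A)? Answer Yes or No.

No

13 ∉ C and 13 ∈ B, so 13 ∈ C ∪ B
13 ∉ A and 13 ∈ B, so 13 ∈ A Δ B
13 ∉ (A Δ B)^c since 13 ∈ (A Δ B)
13 ∉ C and 13 ∉ (A Δ B)^c, so 13 ∉ C ∖ (A Δ B)^c
13 ∈ (C ∪ B) and 13 ∉ (C ∖ (A Δ B)^c), so 13 ∈ (C ∪ B) ∪ (C ∖ (A Δ B)^c)
13 ∈ B and 13 ∉ A, so 13 ∈ B ∪ A
13 ∈ ((C ∪ B) ∪ (C ∖ (A Δ B)^c)) and 13 ∈ (B ∪ A), so 13 ∉ ((C ∪ B) ∪ (C ∖ (A Δ B)^c)) ∖ (B ∪ A)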